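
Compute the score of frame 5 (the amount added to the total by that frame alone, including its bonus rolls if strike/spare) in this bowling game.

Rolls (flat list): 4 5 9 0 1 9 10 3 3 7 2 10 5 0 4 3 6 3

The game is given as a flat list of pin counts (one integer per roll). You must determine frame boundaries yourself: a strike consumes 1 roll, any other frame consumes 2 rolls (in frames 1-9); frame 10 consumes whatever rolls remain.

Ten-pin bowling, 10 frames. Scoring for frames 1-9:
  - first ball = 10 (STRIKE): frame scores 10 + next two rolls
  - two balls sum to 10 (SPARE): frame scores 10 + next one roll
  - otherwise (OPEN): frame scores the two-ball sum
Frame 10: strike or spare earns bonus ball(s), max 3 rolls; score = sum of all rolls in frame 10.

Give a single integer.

Answer: 6

Derivation:
Frame 1: OPEN (4+5=9). Cumulative: 9
Frame 2: OPEN (9+0=9). Cumulative: 18
Frame 3: SPARE (1+9=10). 10 + next roll (10) = 20. Cumulative: 38
Frame 4: STRIKE. 10 + next two rolls (3+3) = 16. Cumulative: 54
Frame 5: OPEN (3+3=6). Cumulative: 60
Frame 6: OPEN (7+2=9). Cumulative: 69
Frame 7: STRIKE. 10 + next two rolls (5+0) = 15. Cumulative: 84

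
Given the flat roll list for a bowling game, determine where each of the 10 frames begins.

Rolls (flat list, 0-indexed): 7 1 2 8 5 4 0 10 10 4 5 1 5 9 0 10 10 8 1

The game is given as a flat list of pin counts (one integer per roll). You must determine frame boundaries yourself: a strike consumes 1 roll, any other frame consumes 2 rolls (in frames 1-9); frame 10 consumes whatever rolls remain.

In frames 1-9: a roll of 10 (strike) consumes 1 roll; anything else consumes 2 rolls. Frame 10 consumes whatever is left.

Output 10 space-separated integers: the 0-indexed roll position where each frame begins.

Frame 1 starts at roll index 0: rolls=7,1 (sum=8), consumes 2 rolls
Frame 2 starts at roll index 2: rolls=2,8 (sum=10), consumes 2 rolls
Frame 3 starts at roll index 4: rolls=5,4 (sum=9), consumes 2 rolls
Frame 4 starts at roll index 6: rolls=0,10 (sum=10), consumes 2 rolls
Frame 5 starts at roll index 8: roll=10 (strike), consumes 1 roll
Frame 6 starts at roll index 9: rolls=4,5 (sum=9), consumes 2 rolls
Frame 7 starts at roll index 11: rolls=1,5 (sum=6), consumes 2 rolls
Frame 8 starts at roll index 13: rolls=9,0 (sum=9), consumes 2 rolls
Frame 9 starts at roll index 15: roll=10 (strike), consumes 1 roll
Frame 10 starts at roll index 16: 3 remaining rolls

Answer: 0 2 4 6 8 9 11 13 15 16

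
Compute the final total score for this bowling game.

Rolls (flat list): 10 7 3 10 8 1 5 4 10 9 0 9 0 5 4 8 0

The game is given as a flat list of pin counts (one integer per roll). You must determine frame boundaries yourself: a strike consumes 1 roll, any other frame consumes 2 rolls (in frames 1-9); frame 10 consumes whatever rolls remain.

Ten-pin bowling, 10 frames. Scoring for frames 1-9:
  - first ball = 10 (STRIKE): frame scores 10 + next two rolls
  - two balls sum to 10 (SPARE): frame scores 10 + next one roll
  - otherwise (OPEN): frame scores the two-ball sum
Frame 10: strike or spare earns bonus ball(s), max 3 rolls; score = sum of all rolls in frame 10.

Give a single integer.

Frame 1: STRIKE. 10 + next two rolls (7+3) = 20. Cumulative: 20
Frame 2: SPARE (7+3=10). 10 + next roll (10) = 20. Cumulative: 40
Frame 3: STRIKE. 10 + next two rolls (8+1) = 19. Cumulative: 59
Frame 4: OPEN (8+1=9). Cumulative: 68
Frame 5: OPEN (5+4=9). Cumulative: 77
Frame 6: STRIKE. 10 + next two rolls (9+0) = 19. Cumulative: 96
Frame 7: OPEN (9+0=9). Cumulative: 105
Frame 8: OPEN (9+0=9). Cumulative: 114
Frame 9: OPEN (5+4=9). Cumulative: 123
Frame 10: OPEN. Sum of all frame-10 rolls (8+0) = 8. Cumulative: 131

Answer: 131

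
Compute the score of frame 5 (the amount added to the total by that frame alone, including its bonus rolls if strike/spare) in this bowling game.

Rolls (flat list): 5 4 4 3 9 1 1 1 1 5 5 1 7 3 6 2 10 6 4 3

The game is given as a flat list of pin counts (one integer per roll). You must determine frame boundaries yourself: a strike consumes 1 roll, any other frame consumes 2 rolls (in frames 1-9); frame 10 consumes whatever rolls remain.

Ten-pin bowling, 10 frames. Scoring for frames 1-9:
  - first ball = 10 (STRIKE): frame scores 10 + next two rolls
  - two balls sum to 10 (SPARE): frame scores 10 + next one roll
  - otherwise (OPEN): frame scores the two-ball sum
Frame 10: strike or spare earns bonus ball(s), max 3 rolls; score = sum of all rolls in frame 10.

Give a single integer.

Answer: 6

Derivation:
Frame 1: OPEN (5+4=9). Cumulative: 9
Frame 2: OPEN (4+3=7). Cumulative: 16
Frame 3: SPARE (9+1=10). 10 + next roll (1) = 11. Cumulative: 27
Frame 4: OPEN (1+1=2). Cumulative: 29
Frame 5: OPEN (1+5=6). Cumulative: 35
Frame 6: OPEN (5+1=6). Cumulative: 41
Frame 7: SPARE (7+3=10). 10 + next roll (6) = 16. Cumulative: 57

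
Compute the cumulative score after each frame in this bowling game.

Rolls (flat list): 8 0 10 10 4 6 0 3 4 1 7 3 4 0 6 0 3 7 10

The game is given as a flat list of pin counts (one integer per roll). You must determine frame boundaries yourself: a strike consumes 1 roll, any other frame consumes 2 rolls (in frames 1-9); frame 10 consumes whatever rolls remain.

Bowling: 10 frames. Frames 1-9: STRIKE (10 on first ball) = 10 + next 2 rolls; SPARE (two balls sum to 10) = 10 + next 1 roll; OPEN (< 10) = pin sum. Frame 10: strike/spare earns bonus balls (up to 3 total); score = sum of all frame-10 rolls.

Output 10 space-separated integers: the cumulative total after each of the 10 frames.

Frame 1: OPEN (8+0=8). Cumulative: 8
Frame 2: STRIKE. 10 + next two rolls (10+4) = 24. Cumulative: 32
Frame 3: STRIKE. 10 + next two rolls (4+6) = 20. Cumulative: 52
Frame 4: SPARE (4+6=10). 10 + next roll (0) = 10. Cumulative: 62
Frame 5: OPEN (0+3=3). Cumulative: 65
Frame 6: OPEN (4+1=5). Cumulative: 70
Frame 7: SPARE (7+3=10). 10 + next roll (4) = 14. Cumulative: 84
Frame 8: OPEN (4+0=4). Cumulative: 88
Frame 9: OPEN (6+0=6). Cumulative: 94
Frame 10: SPARE. Sum of all frame-10 rolls (3+7+10) = 20. Cumulative: 114

Answer: 8 32 52 62 65 70 84 88 94 114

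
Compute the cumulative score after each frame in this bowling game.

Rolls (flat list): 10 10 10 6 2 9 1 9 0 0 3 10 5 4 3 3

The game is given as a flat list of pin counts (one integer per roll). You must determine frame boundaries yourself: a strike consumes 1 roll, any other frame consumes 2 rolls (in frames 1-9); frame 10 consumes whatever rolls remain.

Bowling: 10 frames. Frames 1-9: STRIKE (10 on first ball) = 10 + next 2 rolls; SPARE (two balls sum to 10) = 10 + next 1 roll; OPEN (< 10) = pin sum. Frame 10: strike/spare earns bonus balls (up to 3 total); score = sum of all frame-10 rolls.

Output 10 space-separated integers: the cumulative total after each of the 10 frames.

Answer: 30 56 74 82 101 110 113 132 141 147

Derivation:
Frame 1: STRIKE. 10 + next two rolls (10+10) = 30. Cumulative: 30
Frame 2: STRIKE. 10 + next two rolls (10+6) = 26. Cumulative: 56
Frame 3: STRIKE. 10 + next two rolls (6+2) = 18. Cumulative: 74
Frame 4: OPEN (6+2=8). Cumulative: 82
Frame 5: SPARE (9+1=10). 10 + next roll (9) = 19. Cumulative: 101
Frame 6: OPEN (9+0=9). Cumulative: 110
Frame 7: OPEN (0+3=3). Cumulative: 113
Frame 8: STRIKE. 10 + next two rolls (5+4) = 19. Cumulative: 132
Frame 9: OPEN (5+4=9). Cumulative: 141
Frame 10: OPEN. Sum of all frame-10 rolls (3+3) = 6. Cumulative: 147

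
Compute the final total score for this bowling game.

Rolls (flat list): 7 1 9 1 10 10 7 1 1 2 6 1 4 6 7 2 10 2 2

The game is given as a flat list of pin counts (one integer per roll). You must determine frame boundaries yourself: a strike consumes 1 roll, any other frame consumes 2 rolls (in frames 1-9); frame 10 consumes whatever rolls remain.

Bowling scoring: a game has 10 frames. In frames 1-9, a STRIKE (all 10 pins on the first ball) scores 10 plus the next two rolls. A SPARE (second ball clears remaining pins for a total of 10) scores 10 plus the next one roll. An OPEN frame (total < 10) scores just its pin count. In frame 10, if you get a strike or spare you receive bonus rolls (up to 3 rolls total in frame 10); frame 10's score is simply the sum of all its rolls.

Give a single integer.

Frame 1: OPEN (7+1=8). Cumulative: 8
Frame 2: SPARE (9+1=10). 10 + next roll (10) = 20. Cumulative: 28
Frame 3: STRIKE. 10 + next two rolls (10+7) = 27. Cumulative: 55
Frame 4: STRIKE. 10 + next two rolls (7+1) = 18. Cumulative: 73
Frame 5: OPEN (7+1=8). Cumulative: 81
Frame 6: OPEN (1+2=3). Cumulative: 84
Frame 7: OPEN (6+1=7). Cumulative: 91
Frame 8: SPARE (4+6=10). 10 + next roll (7) = 17. Cumulative: 108
Frame 9: OPEN (7+2=9). Cumulative: 117
Frame 10: STRIKE. Sum of all frame-10 rolls (10+2+2) = 14. Cumulative: 131

Answer: 131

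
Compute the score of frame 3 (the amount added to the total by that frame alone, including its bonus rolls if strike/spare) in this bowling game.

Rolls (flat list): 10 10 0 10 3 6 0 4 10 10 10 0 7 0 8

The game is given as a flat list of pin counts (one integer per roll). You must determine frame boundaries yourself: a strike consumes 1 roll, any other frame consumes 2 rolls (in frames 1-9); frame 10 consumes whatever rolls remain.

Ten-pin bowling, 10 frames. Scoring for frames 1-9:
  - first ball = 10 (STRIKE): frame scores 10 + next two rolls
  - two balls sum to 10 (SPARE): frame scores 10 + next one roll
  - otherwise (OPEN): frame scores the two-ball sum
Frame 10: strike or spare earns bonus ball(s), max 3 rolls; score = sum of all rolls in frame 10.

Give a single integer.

Answer: 13

Derivation:
Frame 1: STRIKE. 10 + next two rolls (10+0) = 20. Cumulative: 20
Frame 2: STRIKE. 10 + next two rolls (0+10) = 20. Cumulative: 40
Frame 3: SPARE (0+10=10). 10 + next roll (3) = 13. Cumulative: 53
Frame 4: OPEN (3+6=9). Cumulative: 62
Frame 5: OPEN (0+4=4). Cumulative: 66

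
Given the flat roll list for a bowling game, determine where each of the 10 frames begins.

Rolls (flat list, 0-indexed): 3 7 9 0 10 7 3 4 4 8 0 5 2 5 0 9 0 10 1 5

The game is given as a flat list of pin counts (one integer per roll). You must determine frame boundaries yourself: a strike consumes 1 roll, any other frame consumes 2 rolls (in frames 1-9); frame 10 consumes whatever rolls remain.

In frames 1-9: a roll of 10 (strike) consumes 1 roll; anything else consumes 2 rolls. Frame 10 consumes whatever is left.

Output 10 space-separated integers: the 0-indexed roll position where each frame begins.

Answer: 0 2 4 5 7 9 11 13 15 17

Derivation:
Frame 1 starts at roll index 0: rolls=3,7 (sum=10), consumes 2 rolls
Frame 2 starts at roll index 2: rolls=9,0 (sum=9), consumes 2 rolls
Frame 3 starts at roll index 4: roll=10 (strike), consumes 1 roll
Frame 4 starts at roll index 5: rolls=7,3 (sum=10), consumes 2 rolls
Frame 5 starts at roll index 7: rolls=4,4 (sum=8), consumes 2 rolls
Frame 6 starts at roll index 9: rolls=8,0 (sum=8), consumes 2 rolls
Frame 7 starts at roll index 11: rolls=5,2 (sum=7), consumes 2 rolls
Frame 8 starts at roll index 13: rolls=5,0 (sum=5), consumes 2 rolls
Frame 9 starts at roll index 15: rolls=9,0 (sum=9), consumes 2 rolls
Frame 10 starts at roll index 17: 3 remaining rolls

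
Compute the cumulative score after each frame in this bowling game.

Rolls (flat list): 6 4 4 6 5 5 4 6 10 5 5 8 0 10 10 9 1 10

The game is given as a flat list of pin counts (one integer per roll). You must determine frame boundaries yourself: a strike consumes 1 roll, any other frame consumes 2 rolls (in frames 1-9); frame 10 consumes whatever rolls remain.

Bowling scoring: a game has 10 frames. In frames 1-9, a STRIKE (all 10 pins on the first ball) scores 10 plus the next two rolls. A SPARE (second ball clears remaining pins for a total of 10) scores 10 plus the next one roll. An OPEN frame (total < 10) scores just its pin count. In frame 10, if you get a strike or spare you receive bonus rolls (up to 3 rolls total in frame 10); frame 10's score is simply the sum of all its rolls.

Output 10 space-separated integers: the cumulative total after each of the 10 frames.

Frame 1: SPARE (6+4=10). 10 + next roll (4) = 14. Cumulative: 14
Frame 2: SPARE (4+6=10). 10 + next roll (5) = 15. Cumulative: 29
Frame 3: SPARE (5+5=10). 10 + next roll (4) = 14. Cumulative: 43
Frame 4: SPARE (4+6=10). 10 + next roll (10) = 20. Cumulative: 63
Frame 5: STRIKE. 10 + next two rolls (5+5) = 20. Cumulative: 83
Frame 6: SPARE (5+5=10). 10 + next roll (8) = 18. Cumulative: 101
Frame 7: OPEN (8+0=8). Cumulative: 109
Frame 8: STRIKE. 10 + next two rolls (10+9) = 29. Cumulative: 138
Frame 9: STRIKE. 10 + next two rolls (9+1) = 20. Cumulative: 158
Frame 10: SPARE. Sum of all frame-10 rolls (9+1+10) = 20. Cumulative: 178

Answer: 14 29 43 63 83 101 109 138 158 178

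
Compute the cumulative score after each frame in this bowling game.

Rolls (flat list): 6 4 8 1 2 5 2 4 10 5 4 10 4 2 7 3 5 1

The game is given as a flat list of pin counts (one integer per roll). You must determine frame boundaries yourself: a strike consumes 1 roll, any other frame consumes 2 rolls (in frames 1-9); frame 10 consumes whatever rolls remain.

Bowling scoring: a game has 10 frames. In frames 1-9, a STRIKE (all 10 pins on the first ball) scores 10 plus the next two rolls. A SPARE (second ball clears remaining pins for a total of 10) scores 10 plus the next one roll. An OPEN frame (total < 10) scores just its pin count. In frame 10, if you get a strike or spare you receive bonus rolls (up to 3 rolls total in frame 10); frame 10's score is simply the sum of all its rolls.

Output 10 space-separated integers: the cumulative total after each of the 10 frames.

Frame 1: SPARE (6+4=10). 10 + next roll (8) = 18. Cumulative: 18
Frame 2: OPEN (8+1=9). Cumulative: 27
Frame 3: OPEN (2+5=7). Cumulative: 34
Frame 4: OPEN (2+4=6). Cumulative: 40
Frame 5: STRIKE. 10 + next two rolls (5+4) = 19. Cumulative: 59
Frame 6: OPEN (5+4=9). Cumulative: 68
Frame 7: STRIKE. 10 + next two rolls (4+2) = 16. Cumulative: 84
Frame 8: OPEN (4+2=6). Cumulative: 90
Frame 9: SPARE (7+3=10). 10 + next roll (5) = 15. Cumulative: 105
Frame 10: OPEN. Sum of all frame-10 rolls (5+1) = 6. Cumulative: 111

Answer: 18 27 34 40 59 68 84 90 105 111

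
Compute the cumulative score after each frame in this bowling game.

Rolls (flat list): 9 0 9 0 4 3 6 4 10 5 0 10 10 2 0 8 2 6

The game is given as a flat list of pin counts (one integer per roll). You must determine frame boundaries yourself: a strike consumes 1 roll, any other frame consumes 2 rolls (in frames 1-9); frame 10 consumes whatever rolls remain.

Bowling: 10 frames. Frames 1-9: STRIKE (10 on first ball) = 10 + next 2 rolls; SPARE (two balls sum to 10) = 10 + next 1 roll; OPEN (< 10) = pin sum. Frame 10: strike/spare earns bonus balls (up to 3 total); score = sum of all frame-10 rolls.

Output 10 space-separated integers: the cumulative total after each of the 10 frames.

Answer: 9 18 25 45 60 65 87 99 101 117

Derivation:
Frame 1: OPEN (9+0=9). Cumulative: 9
Frame 2: OPEN (9+0=9). Cumulative: 18
Frame 3: OPEN (4+3=7). Cumulative: 25
Frame 4: SPARE (6+4=10). 10 + next roll (10) = 20. Cumulative: 45
Frame 5: STRIKE. 10 + next two rolls (5+0) = 15. Cumulative: 60
Frame 6: OPEN (5+0=5). Cumulative: 65
Frame 7: STRIKE. 10 + next two rolls (10+2) = 22. Cumulative: 87
Frame 8: STRIKE. 10 + next two rolls (2+0) = 12. Cumulative: 99
Frame 9: OPEN (2+0=2). Cumulative: 101
Frame 10: SPARE. Sum of all frame-10 rolls (8+2+6) = 16. Cumulative: 117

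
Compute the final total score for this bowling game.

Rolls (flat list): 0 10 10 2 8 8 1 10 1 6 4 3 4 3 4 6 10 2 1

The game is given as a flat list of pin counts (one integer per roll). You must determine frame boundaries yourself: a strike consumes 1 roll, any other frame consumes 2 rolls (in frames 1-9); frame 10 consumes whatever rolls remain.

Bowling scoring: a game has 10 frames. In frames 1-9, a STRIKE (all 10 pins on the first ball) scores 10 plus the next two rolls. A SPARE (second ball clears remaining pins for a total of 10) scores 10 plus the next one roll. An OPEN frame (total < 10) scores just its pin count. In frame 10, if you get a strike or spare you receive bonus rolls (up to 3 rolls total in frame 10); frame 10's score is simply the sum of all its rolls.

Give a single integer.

Frame 1: SPARE (0+10=10). 10 + next roll (10) = 20. Cumulative: 20
Frame 2: STRIKE. 10 + next two rolls (2+8) = 20. Cumulative: 40
Frame 3: SPARE (2+8=10). 10 + next roll (8) = 18. Cumulative: 58
Frame 4: OPEN (8+1=9). Cumulative: 67
Frame 5: STRIKE. 10 + next two rolls (1+6) = 17. Cumulative: 84
Frame 6: OPEN (1+6=7). Cumulative: 91
Frame 7: OPEN (4+3=7). Cumulative: 98
Frame 8: OPEN (4+3=7). Cumulative: 105
Frame 9: SPARE (4+6=10). 10 + next roll (10) = 20. Cumulative: 125
Frame 10: STRIKE. Sum of all frame-10 rolls (10+2+1) = 13. Cumulative: 138

Answer: 138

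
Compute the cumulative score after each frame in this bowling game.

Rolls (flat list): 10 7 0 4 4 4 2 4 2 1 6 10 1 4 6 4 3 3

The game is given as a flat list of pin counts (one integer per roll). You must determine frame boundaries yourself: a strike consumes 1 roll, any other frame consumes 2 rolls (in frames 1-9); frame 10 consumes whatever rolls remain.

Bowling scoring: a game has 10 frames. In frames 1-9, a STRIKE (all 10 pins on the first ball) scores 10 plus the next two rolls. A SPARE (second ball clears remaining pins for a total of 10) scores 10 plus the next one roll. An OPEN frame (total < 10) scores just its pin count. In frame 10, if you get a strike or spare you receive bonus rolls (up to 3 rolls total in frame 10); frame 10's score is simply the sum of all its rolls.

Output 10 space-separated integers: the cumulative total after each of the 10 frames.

Answer: 17 24 32 38 44 51 66 71 84 90

Derivation:
Frame 1: STRIKE. 10 + next two rolls (7+0) = 17. Cumulative: 17
Frame 2: OPEN (7+0=7). Cumulative: 24
Frame 3: OPEN (4+4=8). Cumulative: 32
Frame 4: OPEN (4+2=6). Cumulative: 38
Frame 5: OPEN (4+2=6). Cumulative: 44
Frame 6: OPEN (1+6=7). Cumulative: 51
Frame 7: STRIKE. 10 + next two rolls (1+4) = 15. Cumulative: 66
Frame 8: OPEN (1+4=5). Cumulative: 71
Frame 9: SPARE (6+4=10). 10 + next roll (3) = 13. Cumulative: 84
Frame 10: OPEN. Sum of all frame-10 rolls (3+3) = 6. Cumulative: 90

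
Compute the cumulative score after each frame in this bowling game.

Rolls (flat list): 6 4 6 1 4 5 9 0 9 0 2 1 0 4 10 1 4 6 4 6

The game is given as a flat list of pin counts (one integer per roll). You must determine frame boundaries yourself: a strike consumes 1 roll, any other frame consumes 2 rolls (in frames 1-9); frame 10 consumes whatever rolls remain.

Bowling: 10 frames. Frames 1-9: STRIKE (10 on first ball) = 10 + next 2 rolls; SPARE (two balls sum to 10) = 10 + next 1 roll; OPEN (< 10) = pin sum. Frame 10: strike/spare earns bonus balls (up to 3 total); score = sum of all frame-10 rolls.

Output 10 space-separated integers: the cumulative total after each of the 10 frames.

Frame 1: SPARE (6+4=10). 10 + next roll (6) = 16. Cumulative: 16
Frame 2: OPEN (6+1=7). Cumulative: 23
Frame 3: OPEN (4+5=9). Cumulative: 32
Frame 4: OPEN (9+0=9). Cumulative: 41
Frame 5: OPEN (9+0=9). Cumulative: 50
Frame 6: OPEN (2+1=3). Cumulative: 53
Frame 7: OPEN (0+4=4). Cumulative: 57
Frame 8: STRIKE. 10 + next two rolls (1+4) = 15. Cumulative: 72
Frame 9: OPEN (1+4=5). Cumulative: 77
Frame 10: SPARE. Sum of all frame-10 rolls (6+4+6) = 16. Cumulative: 93

Answer: 16 23 32 41 50 53 57 72 77 93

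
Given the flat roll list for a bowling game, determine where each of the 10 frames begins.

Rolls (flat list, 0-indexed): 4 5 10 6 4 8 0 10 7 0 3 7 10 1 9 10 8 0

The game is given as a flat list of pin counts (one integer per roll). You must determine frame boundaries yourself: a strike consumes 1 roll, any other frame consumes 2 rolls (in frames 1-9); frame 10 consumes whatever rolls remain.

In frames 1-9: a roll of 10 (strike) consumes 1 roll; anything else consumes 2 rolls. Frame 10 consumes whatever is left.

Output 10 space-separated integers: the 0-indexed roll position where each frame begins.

Answer: 0 2 3 5 7 8 10 12 13 15

Derivation:
Frame 1 starts at roll index 0: rolls=4,5 (sum=9), consumes 2 rolls
Frame 2 starts at roll index 2: roll=10 (strike), consumes 1 roll
Frame 3 starts at roll index 3: rolls=6,4 (sum=10), consumes 2 rolls
Frame 4 starts at roll index 5: rolls=8,0 (sum=8), consumes 2 rolls
Frame 5 starts at roll index 7: roll=10 (strike), consumes 1 roll
Frame 6 starts at roll index 8: rolls=7,0 (sum=7), consumes 2 rolls
Frame 7 starts at roll index 10: rolls=3,7 (sum=10), consumes 2 rolls
Frame 8 starts at roll index 12: roll=10 (strike), consumes 1 roll
Frame 9 starts at roll index 13: rolls=1,9 (sum=10), consumes 2 rolls
Frame 10 starts at roll index 15: 3 remaining rolls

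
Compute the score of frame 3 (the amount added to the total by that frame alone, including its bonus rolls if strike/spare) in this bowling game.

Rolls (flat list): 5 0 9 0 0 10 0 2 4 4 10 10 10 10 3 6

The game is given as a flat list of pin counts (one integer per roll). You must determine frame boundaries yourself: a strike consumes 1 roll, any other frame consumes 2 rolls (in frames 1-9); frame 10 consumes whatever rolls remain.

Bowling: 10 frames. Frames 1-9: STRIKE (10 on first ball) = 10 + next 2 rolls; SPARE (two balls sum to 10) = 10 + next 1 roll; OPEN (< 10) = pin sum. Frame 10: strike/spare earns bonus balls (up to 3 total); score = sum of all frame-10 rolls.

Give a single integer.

Frame 1: OPEN (5+0=5). Cumulative: 5
Frame 2: OPEN (9+0=9). Cumulative: 14
Frame 3: SPARE (0+10=10). 10 + next roll (0) = 10. Cumulative: 24
Frame 4: OPEN (0+2=2). Cumulative: 26
Frame 5: OPEN (4+4=8). Cumulative: 34

Answer: 10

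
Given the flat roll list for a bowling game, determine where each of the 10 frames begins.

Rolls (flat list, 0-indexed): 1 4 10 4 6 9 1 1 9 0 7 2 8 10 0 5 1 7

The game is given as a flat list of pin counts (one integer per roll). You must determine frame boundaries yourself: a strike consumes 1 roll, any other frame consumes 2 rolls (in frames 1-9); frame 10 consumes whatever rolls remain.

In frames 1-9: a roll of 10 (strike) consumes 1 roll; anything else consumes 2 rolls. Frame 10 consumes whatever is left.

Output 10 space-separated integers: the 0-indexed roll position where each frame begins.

Frame 1 starts at roll index 0: rolls=1,4 (sum=5), consumes 2 rolls
Frame 2 starts at roll index 2: roll=10 (strike), consumes 1 roll
Frame 3 starts at roll index 3: rolls=4,6 (sum=10), consumes 2 rolls
Frame 4 starts at roll index 5: rolls=9,1 (sum=10), consumes 2 rolls
Frame 5 starts at roll index 7: rolls=1,9 (sum=10), consumes 2 rolls
Frame 6 starts at roll index 9: rolls=0,7 (sum=7), consumes 2 rolls
Frame 7 starts at roll index 11: rolls=2,8 (sum=10), consumes 2 rolls
Frame 8 starts at roll index 13: roll=10 (strike), consumes 1 roll
Frame 9 starts at roll index 14: rolls=0,5 (sum=5), consumes 2 rolls
Frame 10 starts at roll index 16: 2 remaining rolls

Answer: 0 2 3 5 7 9 11 13 14 16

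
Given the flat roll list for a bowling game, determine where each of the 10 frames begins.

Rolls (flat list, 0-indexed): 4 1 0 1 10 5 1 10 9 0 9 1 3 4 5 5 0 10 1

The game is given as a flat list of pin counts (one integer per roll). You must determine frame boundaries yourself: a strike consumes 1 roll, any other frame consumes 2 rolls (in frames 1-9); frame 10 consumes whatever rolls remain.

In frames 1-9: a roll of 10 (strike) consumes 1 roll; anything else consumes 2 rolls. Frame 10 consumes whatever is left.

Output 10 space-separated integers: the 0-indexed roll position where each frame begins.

Frame 1 starts at roll index 0: rolls=4,1 (sum=5), consumes 2 rolls
Frame 2 starts at roll index 2: rolls=0,1 (sum=1), consumes 2 rolls
Frame 3 starts at roll index 4: roll=10 (strike), consumes 1 roll
Frame 4 starts at roll index 5: rolls=5,1 (sum=6), consumes 2 rolls
Frame 5 starts at roll index 7: roll=10 (strike), consumes 1 roll
Frame 6 starts at roll index 8: rolls=9,0 (sum=9), consumes 2 rolls
Frame 7 starts at roll index 10: rolls=9,1 (sum=10), consumes 2 rolls
Frame 8 starts at roll index 12: rolls=3,4 (sum=7), consumes 2 rolls
Frame 9 starts at roll index 14: rolls=5,5 (sum=10), consumes 2 rolls
Frame 10 starts at roll index 16: 3 remaining rolls

Answer: 0 2 4 5 7 8 10 12 14 16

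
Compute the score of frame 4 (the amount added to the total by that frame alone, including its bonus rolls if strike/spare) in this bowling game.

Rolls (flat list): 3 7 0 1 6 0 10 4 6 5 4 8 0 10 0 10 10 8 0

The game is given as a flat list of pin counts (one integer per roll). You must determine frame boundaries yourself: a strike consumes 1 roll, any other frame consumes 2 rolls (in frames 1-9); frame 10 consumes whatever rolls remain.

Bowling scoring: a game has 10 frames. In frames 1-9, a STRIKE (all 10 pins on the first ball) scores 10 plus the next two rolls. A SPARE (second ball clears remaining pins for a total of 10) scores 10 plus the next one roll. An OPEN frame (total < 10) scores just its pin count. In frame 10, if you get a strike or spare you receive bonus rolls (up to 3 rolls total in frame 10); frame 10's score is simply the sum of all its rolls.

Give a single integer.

Frame 1: SPARE (3+7=10). 10 + next roll (0) = 10. Cumulative: 10
Frame 2: OPEN (0+1=1). Cumulative: 11
Frame 3: OPEN (6+0=6). Cumulative: 17
Frame 4: STRIKE. 10 + next two rolls (4+6) = 20. Cumulative: 37
Frame 5: SPARE (4+6=10). 10 + next roll (5) = 15. Cumulative: 52
Frame 6: OPEN (5+4=9). Cumulative: 61

Answer: 20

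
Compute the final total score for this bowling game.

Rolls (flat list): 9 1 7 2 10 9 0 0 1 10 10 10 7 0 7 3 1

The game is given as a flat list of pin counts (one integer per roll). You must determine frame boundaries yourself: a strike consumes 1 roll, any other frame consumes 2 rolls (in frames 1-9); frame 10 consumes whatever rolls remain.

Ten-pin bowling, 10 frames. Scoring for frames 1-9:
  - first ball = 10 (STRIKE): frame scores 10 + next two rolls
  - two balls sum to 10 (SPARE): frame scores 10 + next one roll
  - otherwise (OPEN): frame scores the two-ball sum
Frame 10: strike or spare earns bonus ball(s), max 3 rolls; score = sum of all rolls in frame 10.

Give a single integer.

Frame 1: SPARE (9+1=10). 10 + next roll (7) = 17. Cumulative: 17
Frame 2: OPEN (7+2=9). Cumulative: 26
Frame 3: STRIKE. 10 + next two rolls (9+0) = 19. Cumulative: 45
Frame 4: OPEN (9+0=9). Cumulative: 54
Frame 5: OPEN (0+1=1). Cumulative: 55
Frame 6: STRIKE. 10 + next two rolls (10+10) = 30. Cumulative: 85
Frame 7: STRIKE. 10 + next two rolls (10+7) = 27. Cumulative: 112
Frame 8: STRIKE. 10 + next two rolls (7+0) = 17. Cumulative: 129
Frame 9: OPEN (7+0=7). Cumulative: 136
Frame 10: SPARE. Sum of all frame-10 rolls (7+3+1) = 11. Cumulative: 147

Answer: 147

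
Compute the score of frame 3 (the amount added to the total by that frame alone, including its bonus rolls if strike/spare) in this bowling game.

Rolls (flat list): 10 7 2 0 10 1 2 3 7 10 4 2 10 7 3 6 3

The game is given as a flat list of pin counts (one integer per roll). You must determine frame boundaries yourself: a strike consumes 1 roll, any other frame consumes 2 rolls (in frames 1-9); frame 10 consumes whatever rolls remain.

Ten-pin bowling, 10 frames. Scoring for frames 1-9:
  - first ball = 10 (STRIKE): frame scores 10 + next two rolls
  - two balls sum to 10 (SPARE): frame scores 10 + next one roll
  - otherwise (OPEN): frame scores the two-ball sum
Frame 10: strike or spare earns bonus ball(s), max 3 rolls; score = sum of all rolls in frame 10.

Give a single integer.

Answer: 11

Derivation:
Frame 1: STRIKE. 10 + next two rolls (7+2) = 19. Cumulative: 19
Frame 2: OPEN (7+2=9). Cumulative: 28
Frame 3: SPARE (0+10=10). 10 + next roll (1) = 11. Cumulative: 39
Frame 4: OPEN (1+2=3). Cumulative: 42
Frame 5: SPARE (3+7=10). 10 + next roll (10) = 20. Cumulative: 62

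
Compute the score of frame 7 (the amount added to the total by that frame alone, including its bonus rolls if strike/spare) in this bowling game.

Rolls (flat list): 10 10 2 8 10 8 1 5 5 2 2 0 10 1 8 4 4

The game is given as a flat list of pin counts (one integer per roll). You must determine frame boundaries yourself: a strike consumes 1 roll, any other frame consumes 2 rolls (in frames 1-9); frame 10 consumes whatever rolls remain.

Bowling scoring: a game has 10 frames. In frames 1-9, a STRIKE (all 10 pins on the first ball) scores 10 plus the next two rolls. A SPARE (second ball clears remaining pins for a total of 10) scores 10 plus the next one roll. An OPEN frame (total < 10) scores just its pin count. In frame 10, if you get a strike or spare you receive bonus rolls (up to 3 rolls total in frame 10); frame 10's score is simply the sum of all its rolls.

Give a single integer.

Answer: 4

Derivation:
Frame 1: STRIKE. 10 + next two rolls (10+2) = 22. Cumulative: 22
Frame 2: STRIKE. 10 + next two rolls (2+8) = 20. Cumulative: 42
Frame 3: SPARE (2+8=10). 10 + next roll (10) = 20. Cumulative: 62
Frame 4: STRIKE. 10 + next two rolls (8+1) = 19. Cumulative: 81
Frame 5: OPEN (8+1=9). Cumulative: 90
Frame 6: SPARE (5+5=10). 10 + next roll (2) = 12. Cumulative: 102
Frame 7: OPEN (2+2=4). Cumulative: 106
Frame 8: SPARE (0+10=10). 10 + next roll (1) = 11. Cumulative: 117
Frame 9: OPEN (1+8=9). Cumulative: 126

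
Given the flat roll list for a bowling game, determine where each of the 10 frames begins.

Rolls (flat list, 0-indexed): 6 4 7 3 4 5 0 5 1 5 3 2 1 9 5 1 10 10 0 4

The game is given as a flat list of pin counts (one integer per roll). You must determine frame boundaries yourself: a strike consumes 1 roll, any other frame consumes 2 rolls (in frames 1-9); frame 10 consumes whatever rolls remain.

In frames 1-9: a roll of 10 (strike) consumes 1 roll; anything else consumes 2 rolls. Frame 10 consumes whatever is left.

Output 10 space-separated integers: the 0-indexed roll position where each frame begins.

Frame 1 starts at roll index 0: rolls=6,4 (sum=10), consumes 2 rolls
Frame 2 starts at roll index 2: rolls=7,3 (sum=10), consumes 2 rolls
Frame 3 starts at roll index 4: rolls=4,5 (sum=9), consumes 2 rolls
Frame 4 starts at roll index 6: rolls=0,5 (sum=5), consumes 2 rolls
Frame 5 starts at roll index 8: rolls=1,5 (sum=6), consumes 2 rolls
Frame 6 starts at roll index 10: rolls=3,2 (sum=5), consumes 2 rolls
Frame 7 starts at roll index 12: rolls=1,9 (sum=10), consumes 2 rolls
Frame 8 starts at roll index 14: rolls=5,1 (sum=6), consumes 2 rolls
Frame 9 starts at roll index 16: roll=10 (strike), consumes 1 roll
Frame 10 starts at roll index 17: 3 remaining rolls

Answer: 0 2 4 6 8 10 12 14 16 17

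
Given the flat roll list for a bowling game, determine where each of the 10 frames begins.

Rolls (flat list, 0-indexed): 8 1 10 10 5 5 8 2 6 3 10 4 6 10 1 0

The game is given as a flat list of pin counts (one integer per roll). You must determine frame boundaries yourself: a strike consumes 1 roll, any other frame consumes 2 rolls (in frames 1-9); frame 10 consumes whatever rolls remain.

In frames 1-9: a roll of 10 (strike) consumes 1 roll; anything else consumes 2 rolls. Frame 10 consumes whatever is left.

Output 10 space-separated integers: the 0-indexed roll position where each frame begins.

Frame 1 starts at roll index 0: rolls=8,1 (sum=9), consumes 2 rolls
Frame 2 starts at roll index 2: roll=10 (strike), consumes 1 roll
Frame 3 starts at roll index 3: roll=10 (strike), consumes 1 roll
Frame 4 starts at roll index 4: rolls=5,5 (sum=10), consumes 2 rolls
Frame 5 starts at roll index 6: rolls=8,2 (sum=10), consumes 2 rolls
Frame 6 starts at roll index 8: rolls=6,3 (sum=9), consumes 2 rolls
Frame 7 starts at roll index 10: roll=10 (strike), consumes 1 roll
Frame 8 starts at roll index 11: rolls=4,6 (sum=10), consumes 2 rolls
Frame 9 starts at roll index 13: roll=10 (strike), consumes 1 roll
Frame 10 starts at roll index 14: 2 remaining rolls

Answer: 0 2 3 4 6 8 10 11 13 14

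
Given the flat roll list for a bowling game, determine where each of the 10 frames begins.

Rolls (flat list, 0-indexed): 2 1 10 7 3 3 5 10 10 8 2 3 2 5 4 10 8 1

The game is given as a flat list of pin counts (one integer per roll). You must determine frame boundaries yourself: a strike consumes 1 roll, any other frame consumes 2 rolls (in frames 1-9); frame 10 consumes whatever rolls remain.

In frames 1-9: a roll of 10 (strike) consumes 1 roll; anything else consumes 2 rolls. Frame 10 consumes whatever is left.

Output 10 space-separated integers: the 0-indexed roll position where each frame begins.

Answer: 0 2 3 5 7 8 9 11 13 15

Derivation:
Frame 1 starts at roll index 0: rolls=2,1 (sum=3), consumes 2 rolls
Frame 2 starts at roll index 2: roll=10 (strike), consumes 1 roll
Frame 3 starts at roll index 3: rolls=7,3 (sum=10), consumes 2 rolls
Frame 4 starts at roll index 5: rolls=3,5 (sum=8), consumes 2 rolls
Frame 5 starts at roll index 7: roll=10 (strike), consumes 1 roll
Frame 6 starts at roll index 8: roll=10 (strike), consumes 1 roll
Frame 7 starts at roll index 9: rolls=8,2 (sum=10), consumes 2 rolls
Frame 8 starts at roll index 11: rolls=3,2 (sum=5), consumes 2 rolls
Frame 9 starts at roll index 13: rolls=5,4 (sum=9), consumes 2 rolls
Frame 10 starts at roll index 15: 3 remaining rolls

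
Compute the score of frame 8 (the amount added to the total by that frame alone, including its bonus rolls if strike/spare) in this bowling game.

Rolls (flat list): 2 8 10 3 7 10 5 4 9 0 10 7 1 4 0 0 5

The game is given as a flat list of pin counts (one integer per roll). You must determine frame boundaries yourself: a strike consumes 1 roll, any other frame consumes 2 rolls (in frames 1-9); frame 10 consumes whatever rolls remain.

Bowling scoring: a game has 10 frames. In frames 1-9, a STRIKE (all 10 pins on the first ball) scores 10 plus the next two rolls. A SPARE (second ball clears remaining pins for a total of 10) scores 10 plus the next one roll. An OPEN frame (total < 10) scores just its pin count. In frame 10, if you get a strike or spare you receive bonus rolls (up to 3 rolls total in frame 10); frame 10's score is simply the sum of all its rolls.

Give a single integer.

Answer: 8

Derivation:
Frame 1: SPARE (2+8=10). 10 + next roll (10) = 20. Cumulative: 20
Frame 2: STRIKE. 10 + next two rolls (3+7) = 20. Cumulative: 40
Frame 3: SPARE (3+7=10). 10 + next roll (10) = 20. Cumulative: 60
Frame 4: STRIKE. 10 + next two rolls (5+4) = 19. Cumulative: 79
Frame 5: OPEN (5+4=9). Cumulative: 88
Frame 6: OPEN (9+0=9). Cumulative: 97
Frame 7: STRIKE. 10 + next two rolls (7+1) = 18. Cumulative: 115
Frame 8: OPEN (7+1=8). Cumulative: 123
Frame 9: OPEN (4+0=4). Cumulative: 127
Frame 10: OPEN. Sum of all frame-10 rolls (0+5) = 5. Cumulative: 132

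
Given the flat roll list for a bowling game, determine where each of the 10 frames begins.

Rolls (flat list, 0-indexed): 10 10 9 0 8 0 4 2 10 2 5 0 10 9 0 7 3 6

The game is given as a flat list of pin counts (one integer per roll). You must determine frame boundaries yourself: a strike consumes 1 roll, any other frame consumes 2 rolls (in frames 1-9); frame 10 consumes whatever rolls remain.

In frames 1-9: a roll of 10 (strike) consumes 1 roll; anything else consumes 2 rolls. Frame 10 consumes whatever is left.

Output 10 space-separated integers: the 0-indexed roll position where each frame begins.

Answer: 0 1 2 4 6 8 9 11 13 15

Derivation:
Frame 1 starts at roll index 0: roll=10 (strike), consumes 1 roll
Frame 2 starts at roll index 1: roll=10 (strike), consumes 1 roll
Frame 3 starts at roll index 2: rolls=9,0 (sum=9), consumes 2 rolls
Frame 4 starts at roll index 4: rolls=8,0 (sum=8), consumes 2 rolls
Frame 5 starts at roll index 6: rolls=4,2 (sum=6), consumes 2 rolls
Frame 6 starts at roll index 8: roll=10 (strike), consumes 1 roll
Frame 7 starts at roll index 9: rolls=2,5 (sum=7), consumes 2 rolls
Frame 8 starts at roll index 11: rolls=0,10 (sum=10), consumes 2 rolls
Frame 9 starts at roll index 13: rolls=9,0 (sum=9), consumes 2 rolls
Frame 10 starts at roll index 15: 3 remaining rolls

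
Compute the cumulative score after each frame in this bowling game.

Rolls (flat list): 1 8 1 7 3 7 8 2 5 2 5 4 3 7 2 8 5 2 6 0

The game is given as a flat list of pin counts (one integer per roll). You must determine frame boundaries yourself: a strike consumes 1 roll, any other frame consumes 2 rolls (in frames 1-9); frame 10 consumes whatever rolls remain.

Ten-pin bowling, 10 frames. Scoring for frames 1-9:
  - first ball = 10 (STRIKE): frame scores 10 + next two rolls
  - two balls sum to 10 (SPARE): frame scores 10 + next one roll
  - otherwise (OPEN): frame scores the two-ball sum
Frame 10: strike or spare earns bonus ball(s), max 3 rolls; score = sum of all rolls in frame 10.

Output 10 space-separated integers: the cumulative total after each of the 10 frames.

Answer: 9 17 35 50 57 66 78 93 100 106

Derivation:
Frame 1: OPEN (1+8=9). Cumulative: 9
Frame 2: OPEN (1+7=8). Cumulative: 17
Frame 3: SPARE (3+7=10). 10 + next roll (8) = 18. Cumulative: 35
Frame 4: SPARE (8+2=10). 10 + next roll (5) = 15. Cumulative: 50
Frame 5: OPEN (5+2=7). Cumulative: 57
Frame 6: OPEN (5+4=9). Cumulative: 66
Frame 7: SPARE (3+7=10). 10 + next roll (2) = 12. Cumulative: 78
Frame 8: SPARE (2+8=10). 10 + next roll (5) = 15. Cumulative: 93
Frame 9: OPEN (5+2=7). Cumulative: 100
Frame 10: OPEN. Sum of all frame-10 rolls (6+0) = 6. Cumulative: 106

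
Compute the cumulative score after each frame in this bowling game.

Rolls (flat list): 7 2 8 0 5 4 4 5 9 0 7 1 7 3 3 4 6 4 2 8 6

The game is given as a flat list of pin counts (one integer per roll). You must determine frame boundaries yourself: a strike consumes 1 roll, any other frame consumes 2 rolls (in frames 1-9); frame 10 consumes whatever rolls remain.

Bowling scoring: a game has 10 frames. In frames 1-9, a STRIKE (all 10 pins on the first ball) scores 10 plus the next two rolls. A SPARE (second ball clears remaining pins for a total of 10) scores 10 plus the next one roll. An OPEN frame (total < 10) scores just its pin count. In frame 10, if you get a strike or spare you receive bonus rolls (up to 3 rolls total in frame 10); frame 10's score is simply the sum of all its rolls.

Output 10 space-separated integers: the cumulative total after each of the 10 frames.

Answer: 9 17 26 35 44 52 65 72 84 100

Derivation:
Frame 1: OPEN (7+2=9). Cumulative: 9
Frame 2: OPEN (8+0=8). Cumulative: 17
Frame 3: OPEN (5+4=9). Cumulative: 26
Frame 4: OPEN (4+5=9). Cumulative: 35
Frame 5: OPEN (9+0=9). Cumulative: 44
Frame 6: OPEN (7+1=8). Cumulative: 52
Frame 7: SPARE (7+3=10). 10 + next roll (3) = 13. Cumulative: 65
Frame 8: OPEN (3+4=7). Cumulative: 72
Frame 9: SPARE (6+4=10). 10 + next roll (2) = 12. Cumulative: 84
Frame 10: SPARE. Sum of all frame-10 rolls (2+8+6) = 16. Cumulative: 100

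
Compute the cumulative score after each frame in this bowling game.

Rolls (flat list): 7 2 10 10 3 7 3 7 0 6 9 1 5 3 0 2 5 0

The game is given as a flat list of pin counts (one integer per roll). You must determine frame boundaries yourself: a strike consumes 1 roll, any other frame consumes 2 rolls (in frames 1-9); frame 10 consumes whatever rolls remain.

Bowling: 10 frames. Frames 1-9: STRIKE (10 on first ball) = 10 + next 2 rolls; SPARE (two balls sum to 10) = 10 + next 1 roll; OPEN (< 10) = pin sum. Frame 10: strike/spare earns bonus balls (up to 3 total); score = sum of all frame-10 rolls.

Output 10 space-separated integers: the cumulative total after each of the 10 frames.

Frame 1: OPEN (7+2=9). Cumulative: 9
Frame 2: STRIKE. 10 + next two rolls (10+3) = 23. Cumulative: 32
Frame 3: STRIKE. 10 + next two rolls (3+7) = 20. Cumulative: 52
Frame 4: SPARE (3+7=10). 10 + next roll (3) = 13. Cumulative: 65
Frame 5: SPARE (3+7=10). 10 + next roll (0) = 10. Cumulative: 75
Frame 6: OPEN (0+6=6). Cumulative: 81
Frame 7: SPARE (9+1=10). 10 + next roll (5) = 15. Cumulative: 96
Frame 8: OPEN (5+3=8). Cumulative: 104
Frame 9: OPEN (0+2=2). Cumulative: 106
Frame 10: OPEN. Sum of all frame-10 rolls (5+0) = 5. Cumulative: 111

Answer: 9 32 52 65 75 81 96 104 106 111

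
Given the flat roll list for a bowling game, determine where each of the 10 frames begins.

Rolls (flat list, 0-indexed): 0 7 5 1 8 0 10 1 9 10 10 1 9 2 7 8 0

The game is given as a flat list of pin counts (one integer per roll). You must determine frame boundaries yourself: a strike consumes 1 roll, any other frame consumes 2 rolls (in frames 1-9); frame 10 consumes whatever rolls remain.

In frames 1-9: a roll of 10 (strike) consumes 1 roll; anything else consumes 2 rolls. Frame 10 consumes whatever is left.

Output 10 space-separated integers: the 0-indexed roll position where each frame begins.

Frame 1 starts at roll index 0: rolls=0,7 (sum=7), consumes 2 rolls
Frame 2 starts at roll index 2: rolls=5,1 (sum=6), consumes 2 rolls
Frame 3 starts at roll index 4: rolls=8,0 (sum=8), consumes 2 rolls
Frame 4 starts at roll index 6: roll=10 (strike), consumes 1 roll
Frame 5 starts at roll index 7: rolls=1,9 (sum=10), consumes 2 rolls
Frame 6 starts at roll index 9: roll=10 (strike), consumes 1 roll
Frame 7 starts at roll index 10: roll=10 (strike), consumes 1 roll
Frame 8 starts at roll index 11: rolls=1,9 (sum=10), consumes 2 rolls
Frame 9 starts at roll index 13: rolls=2,7 (sum=9), consumes 2 rolls
Frame 10 starts at roll index 15: 2 remaining rolls

Answer: 0 2 4 6 7 9 10 11 13 15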